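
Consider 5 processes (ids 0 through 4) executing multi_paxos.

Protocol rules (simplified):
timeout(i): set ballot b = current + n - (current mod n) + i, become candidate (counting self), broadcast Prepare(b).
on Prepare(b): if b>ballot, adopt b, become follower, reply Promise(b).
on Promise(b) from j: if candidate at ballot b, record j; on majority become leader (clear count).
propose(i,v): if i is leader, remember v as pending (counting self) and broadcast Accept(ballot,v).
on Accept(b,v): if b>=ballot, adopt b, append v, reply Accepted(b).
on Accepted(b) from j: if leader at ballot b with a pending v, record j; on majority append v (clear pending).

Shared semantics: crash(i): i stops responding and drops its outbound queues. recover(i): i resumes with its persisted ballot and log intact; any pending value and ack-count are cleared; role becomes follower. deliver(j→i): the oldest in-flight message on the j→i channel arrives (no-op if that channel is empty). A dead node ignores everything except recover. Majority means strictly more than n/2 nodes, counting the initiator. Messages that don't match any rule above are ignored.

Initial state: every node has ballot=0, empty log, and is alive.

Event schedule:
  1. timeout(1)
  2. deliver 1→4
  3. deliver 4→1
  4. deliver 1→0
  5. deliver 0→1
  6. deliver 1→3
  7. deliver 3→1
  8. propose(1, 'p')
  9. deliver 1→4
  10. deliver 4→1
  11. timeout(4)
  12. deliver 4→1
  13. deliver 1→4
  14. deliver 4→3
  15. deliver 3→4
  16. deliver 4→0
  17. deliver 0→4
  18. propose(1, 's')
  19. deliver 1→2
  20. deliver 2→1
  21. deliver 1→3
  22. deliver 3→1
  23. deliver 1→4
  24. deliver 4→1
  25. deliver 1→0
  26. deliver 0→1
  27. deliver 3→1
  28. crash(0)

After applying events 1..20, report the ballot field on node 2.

e1 timeout(1): 1[cand,b=6,-]
e2 deliver 1→4: 4[foll,b=6,-]
e3 deliver 4→1: ·
e4 deliver 1→0: 0[foll,b=6,-]
e5 deliver 0→1: 1[lead,b=6,-]
e6 deliver 1→3: 3[foll,b=6,-]
e7 deliver 3→1: ·
e8 propose(1,'p'): ·
e9 deliver 1→4: 4[foll,b=6,p]
e10 deliver 4→1: ·
e11 timeout(4): 4[cand,b=14,p]
e12 deliver 4→1: 1[foll,b=14,-]
e13 deliver 1→4: ·
e14 deliver 4→3: 3[foll,b=14,-]
e15 deliver 3→4: 4[lead,b=14,p]
e16 deliver 4→0: 0[foll,b=14,-]
e17 deliver 0→4: ·
e18 propose(1,'s'): ·
e19 deliver 1→2: 2[foll,b=6,-]
e20 deliver 2→1: ·

6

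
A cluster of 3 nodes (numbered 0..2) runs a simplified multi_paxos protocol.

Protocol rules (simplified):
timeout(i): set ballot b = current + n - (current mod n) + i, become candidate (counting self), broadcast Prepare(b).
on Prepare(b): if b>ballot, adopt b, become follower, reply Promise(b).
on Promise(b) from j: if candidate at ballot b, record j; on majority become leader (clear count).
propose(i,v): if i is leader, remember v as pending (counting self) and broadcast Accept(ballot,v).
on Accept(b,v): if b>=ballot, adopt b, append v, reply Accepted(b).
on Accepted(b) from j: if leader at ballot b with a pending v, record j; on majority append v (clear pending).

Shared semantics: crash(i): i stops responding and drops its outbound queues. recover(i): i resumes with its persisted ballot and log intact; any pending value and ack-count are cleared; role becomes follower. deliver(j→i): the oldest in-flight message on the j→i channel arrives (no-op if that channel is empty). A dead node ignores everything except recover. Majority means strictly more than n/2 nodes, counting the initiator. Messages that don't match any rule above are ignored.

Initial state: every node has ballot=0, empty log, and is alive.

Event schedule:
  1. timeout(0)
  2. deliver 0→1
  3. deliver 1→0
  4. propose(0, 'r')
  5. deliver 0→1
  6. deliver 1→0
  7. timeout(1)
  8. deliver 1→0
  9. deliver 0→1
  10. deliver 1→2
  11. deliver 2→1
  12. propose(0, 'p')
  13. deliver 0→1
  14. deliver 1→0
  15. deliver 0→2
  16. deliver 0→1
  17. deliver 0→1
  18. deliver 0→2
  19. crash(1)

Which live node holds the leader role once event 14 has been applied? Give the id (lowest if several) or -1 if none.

1

[1] timeout(0) → N0(cand b3 [-])
[2] deliver 0→1 → N1(foll b3 [-])
[3] deliver 1→0 → N0(lead b3 [-])
[4] propose(0,'r') → ∅
[5] deliver 0→1 → N1(foll b3 [r])
[6] deliver 1→0 → N0(lead b3 [r])
[7] timeout(1) → N1(cand b7 [r])
[8] deliver 1→0 → N0(foll b7 [r])
[9] deliver 0→1 → N1(lead b7 [r])
[10] deliver 1→2 → N2(foll b7 [-])
[11] deliver 2→1 → ∅
[12] propose(0,'p') → ∅
[13] deliver 0→1 → ∅
[14] deliver 1→0 → ∅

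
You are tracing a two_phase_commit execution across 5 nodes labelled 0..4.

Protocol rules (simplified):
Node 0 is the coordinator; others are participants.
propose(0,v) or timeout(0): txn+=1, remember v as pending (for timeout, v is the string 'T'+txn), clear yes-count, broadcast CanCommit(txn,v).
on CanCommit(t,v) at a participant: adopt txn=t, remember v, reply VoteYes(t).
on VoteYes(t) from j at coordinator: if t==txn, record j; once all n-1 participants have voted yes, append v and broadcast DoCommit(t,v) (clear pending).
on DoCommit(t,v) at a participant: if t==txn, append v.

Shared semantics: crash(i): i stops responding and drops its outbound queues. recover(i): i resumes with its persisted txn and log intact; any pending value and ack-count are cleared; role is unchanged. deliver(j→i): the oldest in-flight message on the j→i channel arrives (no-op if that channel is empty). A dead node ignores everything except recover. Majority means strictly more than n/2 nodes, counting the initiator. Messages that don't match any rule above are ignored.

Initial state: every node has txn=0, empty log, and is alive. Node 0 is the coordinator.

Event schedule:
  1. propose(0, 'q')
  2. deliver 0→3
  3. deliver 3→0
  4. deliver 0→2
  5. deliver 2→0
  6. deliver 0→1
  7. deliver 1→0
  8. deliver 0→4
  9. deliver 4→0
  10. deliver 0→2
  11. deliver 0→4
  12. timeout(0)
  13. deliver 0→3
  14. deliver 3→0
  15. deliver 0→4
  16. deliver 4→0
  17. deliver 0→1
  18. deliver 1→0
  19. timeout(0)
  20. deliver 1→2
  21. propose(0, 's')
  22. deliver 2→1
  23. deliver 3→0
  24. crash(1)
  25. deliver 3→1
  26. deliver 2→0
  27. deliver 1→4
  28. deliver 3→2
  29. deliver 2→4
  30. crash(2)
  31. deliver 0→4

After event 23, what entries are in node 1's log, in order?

q

1. propose(0,'q'):  <0:coor t1 ->
2. deliver 0→3:  <3:part t1 ->
3. deliver 3→0:  nop
4. deliver 0→2:  <2:part t1 ->
5. deliver 2→0:  nop
6. deliver 0→1:  <1:part t1 ->
7. deliver 1→0:  nop
8. deliver 0→4:  <4:part t1 ->
9. deliver 4→0:  <0:coor t1 q>
10. deliver 0→2:  <2:part t1 q>
11. deliver 0→4:  <4:part t1 q>
12. timeout(0):  <0:coor t2 q>
13. deliver 0→3:  <3:part t1 q>
14. deliver 3→0:  nop
15. deliver 0→4:  <4:part t2 q>
16. deliver 4→0:  nop
17. deliver 0→1:  <1:part t1 q>
18. deliver 1→0:  nop
19. timeout(0):  <0:coor t3 q>
20. deliver 1→2:  nop
21. propose(0,'s'):  <0:coor t4 q>
22. deliver 2→1:  nop
23. deliver 3→0:  nop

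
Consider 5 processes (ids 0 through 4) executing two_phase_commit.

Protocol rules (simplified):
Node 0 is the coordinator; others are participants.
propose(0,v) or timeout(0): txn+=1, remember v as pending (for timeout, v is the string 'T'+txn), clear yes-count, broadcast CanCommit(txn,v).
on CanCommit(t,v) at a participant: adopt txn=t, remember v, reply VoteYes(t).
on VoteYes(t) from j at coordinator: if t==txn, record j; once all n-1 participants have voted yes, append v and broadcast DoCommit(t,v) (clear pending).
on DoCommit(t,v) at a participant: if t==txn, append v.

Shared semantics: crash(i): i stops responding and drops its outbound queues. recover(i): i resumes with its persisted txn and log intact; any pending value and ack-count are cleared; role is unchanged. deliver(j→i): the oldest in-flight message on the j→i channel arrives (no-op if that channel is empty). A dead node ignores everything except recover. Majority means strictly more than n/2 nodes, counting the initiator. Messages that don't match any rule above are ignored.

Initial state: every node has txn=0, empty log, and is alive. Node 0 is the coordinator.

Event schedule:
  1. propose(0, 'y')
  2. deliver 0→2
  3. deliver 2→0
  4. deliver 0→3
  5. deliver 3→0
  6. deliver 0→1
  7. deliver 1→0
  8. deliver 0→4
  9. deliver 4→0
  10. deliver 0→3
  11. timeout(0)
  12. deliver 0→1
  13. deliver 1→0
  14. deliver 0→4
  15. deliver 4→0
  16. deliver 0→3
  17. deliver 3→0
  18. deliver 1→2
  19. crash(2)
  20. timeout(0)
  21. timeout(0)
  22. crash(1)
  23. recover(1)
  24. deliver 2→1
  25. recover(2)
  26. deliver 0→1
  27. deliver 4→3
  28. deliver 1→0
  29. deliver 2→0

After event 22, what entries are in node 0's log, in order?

y

1. propose(0,'y'):  <0:coor t1 ->
2. deliver 0→2:  <2:part t1 ->
3. deliver 2→0:  nop
4. deliver 0→3:  <3:part t1 ->
5. deliver 3→0:  nop
6. deliver 0→1:  <1:part t1 ->
7. deliver 1→0:  nop
8. deliver 0→4:  <4:part t1 ->
9. deliver 4→0:  <0:coor t1 y>
10. deliver 0→3:  <3:part t1 y>
11. timeout(0):  <0:coor t2 y>
12. deliver 0→1:  <1:part t1 y>
13. deliver 1→0:  nop
14. deliver 0→4:  <4:part t1 y>
15. deliver 4→0:  nop
16. deliver 0→3:  <3:part t2 y>
17. deliver 3→0:  nop
18. deliver 1→2:  nop
19. crash(2):  <2:✗part t1 ->
20. timeout(0):  <0:coor t3 y>
21. timeout(0):  <0:coor t4 y>
22. crash(1):  <1:✗part t1 y>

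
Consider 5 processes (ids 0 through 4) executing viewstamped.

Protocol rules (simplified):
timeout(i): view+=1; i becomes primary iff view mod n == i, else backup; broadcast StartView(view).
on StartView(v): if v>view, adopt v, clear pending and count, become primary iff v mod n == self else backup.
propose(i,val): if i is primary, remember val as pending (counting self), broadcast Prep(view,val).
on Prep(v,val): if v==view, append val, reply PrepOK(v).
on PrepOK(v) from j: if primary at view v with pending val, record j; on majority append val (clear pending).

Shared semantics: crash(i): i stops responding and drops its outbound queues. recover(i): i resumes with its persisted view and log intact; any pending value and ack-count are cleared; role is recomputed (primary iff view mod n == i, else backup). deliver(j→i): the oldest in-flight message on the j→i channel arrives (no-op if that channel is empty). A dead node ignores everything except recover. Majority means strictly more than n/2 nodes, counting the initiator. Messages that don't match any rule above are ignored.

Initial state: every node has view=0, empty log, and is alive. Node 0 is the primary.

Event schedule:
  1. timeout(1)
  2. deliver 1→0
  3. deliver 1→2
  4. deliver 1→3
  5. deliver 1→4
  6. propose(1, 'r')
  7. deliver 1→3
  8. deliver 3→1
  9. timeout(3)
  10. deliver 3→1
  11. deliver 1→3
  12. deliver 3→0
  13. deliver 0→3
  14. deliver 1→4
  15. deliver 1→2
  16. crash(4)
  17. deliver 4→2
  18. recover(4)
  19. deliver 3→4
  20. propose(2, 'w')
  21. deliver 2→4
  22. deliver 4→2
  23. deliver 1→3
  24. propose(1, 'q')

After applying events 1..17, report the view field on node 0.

2

e1 timeout(1): 1[prim,v=1,-]
e2 deliver 1→0: 0[back,v=1,-]
e3 deliver 1→2: 2[back,v=1,-]
e4 deliver 1→3: 3[back,v=1,-]
e5 deliver 1→4: 4[back,v=1,-]
e6 propose(1,'r'): ·
e7 deliver 1→3: 3[back,v=1,r]
e8 deliver 3→1: ·
e9 timeout(3): 3[back,v=2,r]
e10 deliver 3→1: 1[back,v=2,-]
e11 deliver 1→3: ·
e12 deliver 3→0: 0[back,v=2,-]
e13 deliver 0→3: ·
e14 deliver 1→4: 4[back,v=1,r]
e15 deliver 1→2: 2[back,v=1,r]
e16 crash(4): 4[✗back,v=1,r]
e17 deliver 4→2: ·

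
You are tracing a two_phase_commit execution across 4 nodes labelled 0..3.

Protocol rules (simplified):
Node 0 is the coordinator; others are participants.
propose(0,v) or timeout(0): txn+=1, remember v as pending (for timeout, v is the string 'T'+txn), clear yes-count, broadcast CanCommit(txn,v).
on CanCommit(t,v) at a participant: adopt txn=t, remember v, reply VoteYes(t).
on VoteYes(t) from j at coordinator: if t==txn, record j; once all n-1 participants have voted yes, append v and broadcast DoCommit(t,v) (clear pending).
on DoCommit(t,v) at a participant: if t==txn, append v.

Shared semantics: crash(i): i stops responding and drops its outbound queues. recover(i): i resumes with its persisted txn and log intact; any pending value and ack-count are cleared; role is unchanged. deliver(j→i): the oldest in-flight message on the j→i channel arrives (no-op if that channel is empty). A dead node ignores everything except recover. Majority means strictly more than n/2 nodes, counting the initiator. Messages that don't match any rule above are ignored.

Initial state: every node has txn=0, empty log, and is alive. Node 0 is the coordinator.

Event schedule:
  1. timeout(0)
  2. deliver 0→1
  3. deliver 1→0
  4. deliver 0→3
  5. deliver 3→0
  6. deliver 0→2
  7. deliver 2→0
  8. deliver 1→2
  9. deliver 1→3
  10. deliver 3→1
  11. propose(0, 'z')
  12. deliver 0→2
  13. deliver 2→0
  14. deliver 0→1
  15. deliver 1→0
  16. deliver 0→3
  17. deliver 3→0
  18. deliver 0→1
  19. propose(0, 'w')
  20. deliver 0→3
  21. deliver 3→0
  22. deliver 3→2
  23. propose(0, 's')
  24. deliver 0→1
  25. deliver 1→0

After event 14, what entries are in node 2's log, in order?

1. timeout(0):  <0:coor t1 ->
2. deliver 0→1:  <1:part t1 ->
3. deliver 1→0:  nop
4. deliver 0→3:  <3:part t1 ->
5. deliver 3→0:  nop
6. deliver 0→2:  <2:part t1 ->
7. deliver 2→0:  <0:coor t1 T1>
8. deliver 1→2:  nop
9. deliver 1→3:  nop
10. deliver 3→1:  nop
11. propose(0,'z'):  <0:coor t2 T1>
12. deliver 0→2:  <2:part t1 T1>
13. deliver 2→0:  nop
14. deliver 0→1:  <1:part t1 T1>

T1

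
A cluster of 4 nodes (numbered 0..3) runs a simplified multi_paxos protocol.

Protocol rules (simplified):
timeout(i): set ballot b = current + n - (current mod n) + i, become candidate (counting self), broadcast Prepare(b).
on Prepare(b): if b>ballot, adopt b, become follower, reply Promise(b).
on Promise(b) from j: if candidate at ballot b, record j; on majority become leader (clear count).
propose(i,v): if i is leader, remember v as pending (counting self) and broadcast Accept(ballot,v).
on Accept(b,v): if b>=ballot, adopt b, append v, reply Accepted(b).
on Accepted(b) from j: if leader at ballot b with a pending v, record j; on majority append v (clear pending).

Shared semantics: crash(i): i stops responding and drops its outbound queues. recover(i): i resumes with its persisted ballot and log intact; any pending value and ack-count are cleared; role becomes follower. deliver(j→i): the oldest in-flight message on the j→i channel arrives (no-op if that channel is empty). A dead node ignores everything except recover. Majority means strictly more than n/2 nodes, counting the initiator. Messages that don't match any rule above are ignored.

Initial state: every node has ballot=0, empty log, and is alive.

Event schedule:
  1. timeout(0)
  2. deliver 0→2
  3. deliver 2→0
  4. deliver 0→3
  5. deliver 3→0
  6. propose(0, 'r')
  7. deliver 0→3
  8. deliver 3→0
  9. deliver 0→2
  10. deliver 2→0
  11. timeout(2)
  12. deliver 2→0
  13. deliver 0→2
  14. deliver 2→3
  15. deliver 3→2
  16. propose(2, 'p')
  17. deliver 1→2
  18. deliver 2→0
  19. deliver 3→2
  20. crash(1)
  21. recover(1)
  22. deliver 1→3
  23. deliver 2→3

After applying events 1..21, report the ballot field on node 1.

after 1 — timeout(0): n0:cand/b4/[-]
after 2 — deliver 0→2: n2:foll/b4/[-]
after 3 — deliver 2→0: ·
after 4 — deliver 0→3: n3:foll/b4/[-]
after 5 — deliver 3→0: n0:lead/b4/[-]
after 6 — propose(0,'r'): ·
after 7 — deliver 0→3: n3:foll/b4/[r]
after 8 — deliver 3→0: ·
after 9 — deliver 0→2: n2:foll/b4/[r]
after 10 — deliver 2→0: n0:lead/b4/[r]
after 11 — timeout(2): n2:cand/b10/[r]
after 12 — deliver 2→0: n0:foll/b10/[r]
after 13 — deliver 0→2: ·
after 14 — deliver 2→3: n3:foll/b10/[r]
after 15 — deliver 3→2: n2:lead/b10/[r]
after 16 — propose(2,'p'): ·
after 17 — deliver 1→2: ·
after 18 — deliver 2→0: n0:foll/b10/[r,p]
after 19 — deliver 3→2: ·
after 20 — crash(1): n1:✗foll/b0/[-]
after 21 — recover(1): n1:foll/b0/[-]

0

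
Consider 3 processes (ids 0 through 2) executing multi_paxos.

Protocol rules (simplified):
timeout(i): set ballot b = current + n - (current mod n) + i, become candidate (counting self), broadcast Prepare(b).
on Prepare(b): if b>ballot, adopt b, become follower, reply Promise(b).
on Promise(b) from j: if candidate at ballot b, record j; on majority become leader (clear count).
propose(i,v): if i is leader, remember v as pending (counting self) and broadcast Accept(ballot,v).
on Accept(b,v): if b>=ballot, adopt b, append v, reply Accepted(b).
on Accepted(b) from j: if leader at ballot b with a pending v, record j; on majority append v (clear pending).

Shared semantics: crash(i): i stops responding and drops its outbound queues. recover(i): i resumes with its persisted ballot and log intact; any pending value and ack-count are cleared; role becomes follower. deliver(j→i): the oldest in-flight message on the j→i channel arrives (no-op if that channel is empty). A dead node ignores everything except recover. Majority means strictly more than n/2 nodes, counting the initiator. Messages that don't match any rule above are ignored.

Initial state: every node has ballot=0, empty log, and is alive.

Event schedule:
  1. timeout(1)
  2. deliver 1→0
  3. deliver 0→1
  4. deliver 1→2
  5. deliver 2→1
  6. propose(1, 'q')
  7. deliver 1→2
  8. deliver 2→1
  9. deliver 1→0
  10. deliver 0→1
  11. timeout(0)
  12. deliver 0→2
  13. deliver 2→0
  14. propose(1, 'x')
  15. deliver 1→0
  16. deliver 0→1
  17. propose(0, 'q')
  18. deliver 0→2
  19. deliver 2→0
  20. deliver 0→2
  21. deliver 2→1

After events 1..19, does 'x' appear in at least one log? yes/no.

no

[1] timeout(1) → N1(cand b4 [-])
[2] deliver 1→0 → N0(foll b4 [-])
[3] deliver 0→1 → N1(lead b4 [-])
[4] deliver 1→2 → N2(foll b4 [-])
[5] deliver 2→1 → ∅
[6] propose(1,'q') → ∅
[7] deliver 1→2 → N2(foll b4 [q])
[8] deliver 2→1 → N1(lead b4 [q])
[9] deliver 1→0 → N0(foll b4 [q])
[10] deliver 0→1 → ∅
[11] timeout(0) → N0(cand b6 [q])
[12] deliver 0→2 → N2(foll b6 [q])
[13] deliver 2→0 → N0(lead b6 [q])
[14] propose(1,'x') → ∅
[15] deliver 1→0 → ∅
[16] deliver 0→1 → N1(foll b6 [q])
[17] propose(0,'q') → ∅
[18] deliver 0→2 → N2(foll b6 [q,q])
[19] deliver 2→0 → N0(lead b6 [q,q])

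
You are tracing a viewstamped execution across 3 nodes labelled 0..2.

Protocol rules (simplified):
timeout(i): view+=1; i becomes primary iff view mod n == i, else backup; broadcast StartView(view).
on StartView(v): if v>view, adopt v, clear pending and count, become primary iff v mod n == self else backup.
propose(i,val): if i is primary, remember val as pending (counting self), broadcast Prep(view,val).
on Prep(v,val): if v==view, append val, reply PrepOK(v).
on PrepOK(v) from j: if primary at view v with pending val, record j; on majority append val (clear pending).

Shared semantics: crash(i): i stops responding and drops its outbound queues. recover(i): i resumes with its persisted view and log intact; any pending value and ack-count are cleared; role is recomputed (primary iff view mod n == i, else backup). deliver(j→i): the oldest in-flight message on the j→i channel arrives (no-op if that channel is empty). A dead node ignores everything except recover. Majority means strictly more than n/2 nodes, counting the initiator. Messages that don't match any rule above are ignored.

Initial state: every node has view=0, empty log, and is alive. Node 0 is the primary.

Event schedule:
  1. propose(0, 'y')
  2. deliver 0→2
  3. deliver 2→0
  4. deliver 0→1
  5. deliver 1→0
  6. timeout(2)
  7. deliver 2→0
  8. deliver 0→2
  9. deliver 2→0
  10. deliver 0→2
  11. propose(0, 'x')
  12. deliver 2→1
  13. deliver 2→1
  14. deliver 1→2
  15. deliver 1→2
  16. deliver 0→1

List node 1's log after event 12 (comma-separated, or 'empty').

e1 propose(0,'y'): ·
e2 deliver 0→2: 2[back,v=0,y]
e3 deliver 2→0: 0[prim,v=0,y]
e4 deliver 0→1: 1[back,v=0,y]
e5 deliver 1→0: ·
e6 timeout(2): 2[back,v=1,y]
e7 deliver 2→0: 0[back,v=1,y]
e8 deliver 0→2: ·
e9 deliver 2→0: ·
e10 deliver 0→2: ·
e11 propose(0,'x'): ·
e12 deliver 2→1: 1[prim,v=1,y]

y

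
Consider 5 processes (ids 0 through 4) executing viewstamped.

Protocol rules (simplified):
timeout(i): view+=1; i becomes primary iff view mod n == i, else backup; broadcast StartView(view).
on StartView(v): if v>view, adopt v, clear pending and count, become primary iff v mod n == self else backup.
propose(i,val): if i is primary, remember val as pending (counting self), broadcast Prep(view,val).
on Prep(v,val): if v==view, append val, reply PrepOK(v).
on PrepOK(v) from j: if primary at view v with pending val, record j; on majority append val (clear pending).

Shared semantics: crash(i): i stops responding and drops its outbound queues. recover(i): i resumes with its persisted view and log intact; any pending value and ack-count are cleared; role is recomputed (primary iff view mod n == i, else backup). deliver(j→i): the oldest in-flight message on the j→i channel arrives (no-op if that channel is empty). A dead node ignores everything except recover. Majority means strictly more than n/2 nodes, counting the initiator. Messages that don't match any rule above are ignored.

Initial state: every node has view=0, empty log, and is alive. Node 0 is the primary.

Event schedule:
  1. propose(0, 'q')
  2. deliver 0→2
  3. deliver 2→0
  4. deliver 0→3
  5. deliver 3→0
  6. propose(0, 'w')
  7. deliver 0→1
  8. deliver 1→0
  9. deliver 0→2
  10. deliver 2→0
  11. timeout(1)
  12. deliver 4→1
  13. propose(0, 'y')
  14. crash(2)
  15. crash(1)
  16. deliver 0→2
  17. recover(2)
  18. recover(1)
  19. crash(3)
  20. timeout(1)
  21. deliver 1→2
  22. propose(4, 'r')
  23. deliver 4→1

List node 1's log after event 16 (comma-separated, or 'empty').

q

[1] propose(0,'q') → ∅
[2] deliver 0→2 → N2(back v0 [q])
[3] deliver 2→0 → ∅
[4] deliver 0→3 → N3(back v0 [q])
[5] deliver 3→0 → N0(prim v0 [q])
[6] propose(0,'w') → ∅
[7] deliver 0→1 → N1(back v0 [q])
[8] deliver 1→0 → ∅
[9] deliver 0→2 → N2(back v0 [q,w])
[10] deliver 2→0 → N0(prim v0 [q,w])
[11] timeout(1) → N1(prim v1 [q])
[12] deliver 4→1 → ∅
[13] propose(0,'y') → ∅
[14] crash(2) → N2(✗back v0 [q,w])
[15] crash(1) → N1(✗prim v1 [q])
[16] deliver 0→2 → ∅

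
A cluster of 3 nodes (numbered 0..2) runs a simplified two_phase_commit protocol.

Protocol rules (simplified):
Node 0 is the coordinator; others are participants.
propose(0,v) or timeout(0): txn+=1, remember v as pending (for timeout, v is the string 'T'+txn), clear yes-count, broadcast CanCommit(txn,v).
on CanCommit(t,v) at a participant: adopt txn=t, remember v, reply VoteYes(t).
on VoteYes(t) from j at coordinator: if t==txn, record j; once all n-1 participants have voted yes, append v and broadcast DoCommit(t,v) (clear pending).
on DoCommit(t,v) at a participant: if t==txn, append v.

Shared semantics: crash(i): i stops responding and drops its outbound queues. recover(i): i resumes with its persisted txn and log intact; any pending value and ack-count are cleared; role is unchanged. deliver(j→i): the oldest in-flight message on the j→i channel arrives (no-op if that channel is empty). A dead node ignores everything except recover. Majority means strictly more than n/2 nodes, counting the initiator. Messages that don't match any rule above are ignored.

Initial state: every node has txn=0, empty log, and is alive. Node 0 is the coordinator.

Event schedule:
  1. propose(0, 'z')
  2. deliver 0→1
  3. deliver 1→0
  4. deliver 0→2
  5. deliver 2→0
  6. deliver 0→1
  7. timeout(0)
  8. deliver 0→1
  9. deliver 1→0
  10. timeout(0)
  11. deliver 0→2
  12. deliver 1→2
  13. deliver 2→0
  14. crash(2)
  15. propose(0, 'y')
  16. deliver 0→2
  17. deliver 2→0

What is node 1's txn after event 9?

2

after 1 — propose(0,'z'): n0:coor/t1/[-]
after 2 — deliver 0→1: n1:part/t1/[-]
after 3 — deliver 1→0: ·
after 4 — deliver 0→2: n2:part/t1/[-]
after 5 — deliver 2→0: n0:coor/t1/[z]
after 6 — deliver 0→1: n1:part/t1/[z]
after 7 — timeout(0): n0:coor/t2/[z]
after 8 — deliver 0→1: n1:part/t2/[z]
after 9 — deliver 1→0: ·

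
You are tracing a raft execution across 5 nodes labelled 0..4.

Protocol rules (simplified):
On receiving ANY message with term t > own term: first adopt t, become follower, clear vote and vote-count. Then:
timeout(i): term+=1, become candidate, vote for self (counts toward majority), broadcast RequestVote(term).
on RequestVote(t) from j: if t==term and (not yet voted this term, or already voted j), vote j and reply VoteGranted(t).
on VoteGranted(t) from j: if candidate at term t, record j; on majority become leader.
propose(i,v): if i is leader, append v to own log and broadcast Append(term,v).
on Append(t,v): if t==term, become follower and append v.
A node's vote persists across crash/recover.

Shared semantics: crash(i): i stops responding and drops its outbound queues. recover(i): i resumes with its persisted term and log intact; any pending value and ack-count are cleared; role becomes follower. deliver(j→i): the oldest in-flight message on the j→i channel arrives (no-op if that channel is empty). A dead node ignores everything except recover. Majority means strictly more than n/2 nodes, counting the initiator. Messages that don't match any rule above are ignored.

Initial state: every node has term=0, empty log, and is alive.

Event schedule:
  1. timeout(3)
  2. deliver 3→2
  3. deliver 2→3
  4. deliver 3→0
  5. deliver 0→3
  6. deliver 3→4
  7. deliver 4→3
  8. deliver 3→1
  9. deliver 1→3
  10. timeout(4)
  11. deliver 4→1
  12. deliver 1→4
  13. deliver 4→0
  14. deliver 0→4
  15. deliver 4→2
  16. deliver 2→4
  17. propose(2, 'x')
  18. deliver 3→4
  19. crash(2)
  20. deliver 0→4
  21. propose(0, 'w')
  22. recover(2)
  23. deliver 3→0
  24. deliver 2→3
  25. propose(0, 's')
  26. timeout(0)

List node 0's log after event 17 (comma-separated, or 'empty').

after 1 — timeout(3): n3:cand/t1/[-]
after 2 — deliver 3→2: n2:foll/t1/[-]
after 3 — deliver 2→3: ·
after 4 — deliver 3→0: n0:foll/t1/[-]
after 5 — deliver 0→3: n3:lead/t1/[-]
after 6 — deliver 3→4: n4:foll/t1/[-]
after 7 — deliver 4→3: ·
after 8 — deliver 3→1: n1:foll/t1/[-]
after 9 — deliver 1→3: ·
after 10 — timeout(4): n4:cand/t2/[-]
after 11 — deliver 4→1: n1:foll/t2/[-]
after 12 — deliver 1→4: ·
after 13 — deliver 4→0: n0:foll/t2/[-]
after 14 — deliver 0→4: n4:lead/t2/[-]
after 15 — deliver 4→2: n2:foll/t2/[-]
after 16 — deliver 2→4: ·
after 17 — propose(2,'x'): ·

empty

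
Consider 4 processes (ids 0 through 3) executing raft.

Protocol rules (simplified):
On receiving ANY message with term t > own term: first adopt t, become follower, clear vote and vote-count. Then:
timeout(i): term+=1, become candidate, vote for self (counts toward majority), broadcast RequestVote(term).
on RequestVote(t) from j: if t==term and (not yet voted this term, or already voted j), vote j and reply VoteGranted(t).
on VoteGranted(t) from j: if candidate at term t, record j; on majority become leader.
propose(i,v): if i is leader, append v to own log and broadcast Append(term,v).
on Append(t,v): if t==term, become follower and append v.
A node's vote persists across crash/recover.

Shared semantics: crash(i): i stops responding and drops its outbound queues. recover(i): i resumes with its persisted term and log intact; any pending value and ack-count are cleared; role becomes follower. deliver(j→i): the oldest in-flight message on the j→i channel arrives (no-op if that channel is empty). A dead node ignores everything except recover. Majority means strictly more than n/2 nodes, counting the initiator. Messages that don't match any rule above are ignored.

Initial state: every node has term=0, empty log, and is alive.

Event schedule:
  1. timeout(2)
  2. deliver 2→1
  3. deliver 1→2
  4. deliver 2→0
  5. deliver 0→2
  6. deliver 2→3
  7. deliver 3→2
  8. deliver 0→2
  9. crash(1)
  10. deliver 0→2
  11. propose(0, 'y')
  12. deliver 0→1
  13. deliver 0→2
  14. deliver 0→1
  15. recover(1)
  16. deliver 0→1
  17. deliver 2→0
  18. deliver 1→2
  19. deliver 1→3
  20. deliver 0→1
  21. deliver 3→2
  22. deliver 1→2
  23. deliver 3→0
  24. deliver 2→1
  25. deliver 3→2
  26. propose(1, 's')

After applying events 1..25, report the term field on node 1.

[1] timeout(2) → N2(cand t1 [-])
[2] deliver 2→1 → N1(foll t1 [-])
[3] deliver 1→2 → ∅
[4] deliver 2→0 → N0(foll t1 [-])
[5] deliver 0→2 → N2(lead t1 [-])
[6] deliver 2→3 → N3(foll t1 [-])
[7] deliver 3→2 → ∅
[8] deliver 0→2 → ∅
[9] crash(1) → N1(✗foll t1 [-])
[10] deliver 0→2 → ∅
[11] propose(0,'y') → ∅
[12] deliver 0→1 → ∅
[13] deliver 0→2 → ∅
[14] deliver 0→1 → ∅
[15] recover(1) → N1(foll t1 [-])
[16] deliver 0→1 → ∅
[17] deliver 2→0 → ∅
[18] deliver 1→2 → ∅
[19] deliver 1→3 → ∅
[20] deliver 0→1 → ∅
[21] deliver 3→2 → ∅
[22] deliver 1→2 → ∅
[23] deliver 3→0 → ∅
[24] deliver 2→1 → ∅
[25] deliver 3→2 → ∅

1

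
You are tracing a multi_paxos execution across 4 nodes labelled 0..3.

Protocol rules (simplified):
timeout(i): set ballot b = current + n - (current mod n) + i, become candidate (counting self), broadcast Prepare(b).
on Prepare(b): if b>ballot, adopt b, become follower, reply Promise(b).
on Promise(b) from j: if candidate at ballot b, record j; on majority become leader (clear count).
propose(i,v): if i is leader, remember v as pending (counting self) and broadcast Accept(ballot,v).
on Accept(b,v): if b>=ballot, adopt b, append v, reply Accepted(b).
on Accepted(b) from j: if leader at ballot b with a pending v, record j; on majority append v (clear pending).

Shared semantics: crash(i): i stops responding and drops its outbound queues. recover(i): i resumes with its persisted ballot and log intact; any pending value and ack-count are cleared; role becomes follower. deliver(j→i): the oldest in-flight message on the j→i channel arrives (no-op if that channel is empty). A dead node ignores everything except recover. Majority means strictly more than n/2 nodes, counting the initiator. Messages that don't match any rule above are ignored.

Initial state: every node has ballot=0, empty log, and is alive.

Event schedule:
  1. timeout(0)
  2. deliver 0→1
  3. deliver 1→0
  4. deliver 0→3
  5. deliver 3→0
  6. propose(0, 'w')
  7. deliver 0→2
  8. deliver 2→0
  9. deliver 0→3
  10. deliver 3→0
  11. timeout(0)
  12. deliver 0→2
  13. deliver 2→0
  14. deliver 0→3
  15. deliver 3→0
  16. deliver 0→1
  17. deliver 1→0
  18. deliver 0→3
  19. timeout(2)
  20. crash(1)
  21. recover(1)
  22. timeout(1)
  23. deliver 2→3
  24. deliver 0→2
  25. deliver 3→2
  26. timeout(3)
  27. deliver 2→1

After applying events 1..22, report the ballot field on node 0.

after 1 — timeout(0): n0:cand/b4/[-]
after 2 — deliver 0→1: n1:foll/b4/[-]
after 3 — deliver 1→0: ·
after 4 — deliver 0→3: n3:foll/b4/[-]
after 5 — deliver 3→0: n0:lead/b4/[-]
after 6 — propose(0,'w'): ·
after 7 — deliver 0→2: n2:foll/b4/[-]
after 8 — deliver 2→0: ·
after 9 — deliver 0→3: n3:foll/b4/[w]
after 10 — deliver 3→0: ·
after 11 — timeout(0): n0:cand/b8/[-]
after 12 — deliver 0→2: n2:foll/b4/[w]
after 13 — deliver 2→0: ·
after 14 — deliver 0→3: n3:foll/b8/[w]
after 15 — deliver 3→0: ·
after 16 — deliver 0→1: n1:foll/b4/[w]
after 17 — deliver 1→0: ·
after 18 — deliver 0→3: ·
after 19 — timeout(2): n2:cand/b10/[w]
after 20 — crash(1): n1:✗foll/b4/[w]
after 21 — recover(1): n1:foll/b4/[w]
after 22 — timeout(1): n1:cand/b9/[w]

8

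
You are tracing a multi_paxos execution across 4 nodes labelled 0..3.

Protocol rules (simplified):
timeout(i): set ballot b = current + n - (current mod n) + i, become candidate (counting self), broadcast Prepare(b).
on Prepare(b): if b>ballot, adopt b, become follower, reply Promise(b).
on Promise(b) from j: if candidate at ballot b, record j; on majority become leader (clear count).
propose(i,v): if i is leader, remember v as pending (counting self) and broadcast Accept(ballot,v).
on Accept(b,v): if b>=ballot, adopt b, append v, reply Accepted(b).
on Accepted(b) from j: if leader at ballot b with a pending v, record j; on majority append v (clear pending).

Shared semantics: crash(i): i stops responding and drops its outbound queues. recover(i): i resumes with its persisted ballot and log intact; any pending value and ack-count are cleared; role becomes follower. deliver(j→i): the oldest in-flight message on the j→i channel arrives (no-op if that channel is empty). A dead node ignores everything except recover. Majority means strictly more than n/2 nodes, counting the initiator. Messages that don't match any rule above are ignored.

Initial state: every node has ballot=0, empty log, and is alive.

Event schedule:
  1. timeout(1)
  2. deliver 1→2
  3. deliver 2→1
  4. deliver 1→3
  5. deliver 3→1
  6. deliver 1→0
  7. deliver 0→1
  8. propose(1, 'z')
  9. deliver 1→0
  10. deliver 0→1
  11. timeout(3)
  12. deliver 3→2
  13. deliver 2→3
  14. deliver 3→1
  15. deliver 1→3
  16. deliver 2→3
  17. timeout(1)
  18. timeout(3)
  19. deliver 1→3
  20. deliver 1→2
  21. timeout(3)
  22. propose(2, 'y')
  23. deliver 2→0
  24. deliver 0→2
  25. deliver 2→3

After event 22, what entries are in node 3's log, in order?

after 1 — timeout(1): n1:cand/b5/[-]
after 2 — deliver 1→2: n2:foll/b5/[-]
after 3 — deliver 2→1: ·
after 4 — deliver 1→3: n3:foll/b5/[-]
after 5 — deliver 3→1: n1:lead/b5/[-]
after 6 — deliver 1→0: n0:foll/b5/[-]
after 7 — deliver 0→1: ·
after 8 — propose(1,'z'): ·
after 9 — deliver 1→0: n0:foll/b5/[z]
after 10 — deliver 0→1: ·
after 11 — timeout(3): n3:cand/b11/[-]
after 12 — deliver 3→2: n2:foll/b11/[-]
after 13 — deliver 2→3: ·
after 14 — deliver 3→1: n1:foll/b11/[-]
after 15 — deliver 1→3: ·
after 16 — deliver 2→3: ·
after 17 — timeout(1): n1:cand/b13/[-]
after 18 — timeout(3): n3:cand/b15/[-]
after 19 — deliver 1→3: ·
after 20 — deliver 1→2: ·
after 21 — timeout(3): n3:cand/b19/[-]
after 22 — propose(2,'y'): ·

empty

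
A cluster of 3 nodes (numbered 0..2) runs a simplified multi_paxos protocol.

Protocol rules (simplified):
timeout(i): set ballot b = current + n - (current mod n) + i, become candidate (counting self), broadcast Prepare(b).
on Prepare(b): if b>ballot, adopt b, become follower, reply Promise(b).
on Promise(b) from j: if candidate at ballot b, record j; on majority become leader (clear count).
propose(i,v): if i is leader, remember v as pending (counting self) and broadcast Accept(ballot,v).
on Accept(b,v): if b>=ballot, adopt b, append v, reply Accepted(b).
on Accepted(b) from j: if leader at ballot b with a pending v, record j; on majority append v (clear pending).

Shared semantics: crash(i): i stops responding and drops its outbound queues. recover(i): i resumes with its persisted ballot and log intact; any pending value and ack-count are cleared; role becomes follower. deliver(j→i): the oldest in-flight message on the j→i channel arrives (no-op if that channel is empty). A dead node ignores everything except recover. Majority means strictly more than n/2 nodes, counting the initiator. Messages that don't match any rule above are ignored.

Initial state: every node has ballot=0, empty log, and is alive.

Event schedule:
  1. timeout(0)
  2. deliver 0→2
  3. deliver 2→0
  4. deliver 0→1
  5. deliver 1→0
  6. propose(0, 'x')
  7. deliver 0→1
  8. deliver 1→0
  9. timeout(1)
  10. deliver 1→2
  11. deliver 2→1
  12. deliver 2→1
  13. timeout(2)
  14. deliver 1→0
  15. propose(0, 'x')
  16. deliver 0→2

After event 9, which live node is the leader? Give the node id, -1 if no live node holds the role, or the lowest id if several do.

0

e1 timeout(0): 0[cand,b=3,-]
e2 deliver 0→2: 2[foll,b=3,-]
e3 deliver 2→0: 0[lead,b=3,-]
e4 deliver 0→1: 1[foll,b=3,-]
e5 deliver 1→0: ·
e6 propose(0,'x'): ·
e7 deliver 0→1: 1[foll,b=3,x]
e8 deliver 1→0: 0[lead,b=3,x]
e9 timeout(1): 1[cand,b=7,x]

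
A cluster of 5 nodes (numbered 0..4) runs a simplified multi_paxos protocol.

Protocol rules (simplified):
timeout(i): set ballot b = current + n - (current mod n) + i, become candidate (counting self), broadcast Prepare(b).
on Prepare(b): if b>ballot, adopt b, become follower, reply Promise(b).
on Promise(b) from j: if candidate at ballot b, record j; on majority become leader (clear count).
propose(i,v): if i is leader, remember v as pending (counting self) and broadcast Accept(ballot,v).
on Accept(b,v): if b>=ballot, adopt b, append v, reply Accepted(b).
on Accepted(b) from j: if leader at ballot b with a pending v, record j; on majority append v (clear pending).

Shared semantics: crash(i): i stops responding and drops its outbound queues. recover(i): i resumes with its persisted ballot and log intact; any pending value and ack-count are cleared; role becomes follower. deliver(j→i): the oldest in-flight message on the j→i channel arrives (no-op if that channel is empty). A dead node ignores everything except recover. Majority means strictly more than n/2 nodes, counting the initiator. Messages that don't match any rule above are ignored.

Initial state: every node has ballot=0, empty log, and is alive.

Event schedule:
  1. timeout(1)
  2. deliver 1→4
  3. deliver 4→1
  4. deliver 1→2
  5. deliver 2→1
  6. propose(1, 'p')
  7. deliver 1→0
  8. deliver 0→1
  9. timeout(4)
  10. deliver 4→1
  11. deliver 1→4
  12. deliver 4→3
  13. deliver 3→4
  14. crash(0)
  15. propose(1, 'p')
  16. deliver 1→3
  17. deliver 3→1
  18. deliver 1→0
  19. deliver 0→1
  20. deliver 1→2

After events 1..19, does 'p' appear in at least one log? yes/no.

no

step 1 timeout(1): 1={cand,b=6,log=-}
step 2 deliver 1→4: 4={foll,b=6,log=-}
step 3 deliver 4→1: —
step 4 deliver 1→2: 2={foll,b=6,log=-}
step 5 deliver 2→1: 1={lead,b=6,log=-}
step 6 propose(1,'p'): —
step 7 deliver 1→0: 0={foll,b=6,log=-}
step 8 deliver 0→1: —
step 9 timeout(4): 4={cand,b=14,log=-}
step 10 deliver 4→1: 1={foll,b=14,log=-}
step 11 deliver 1→4: —
step 12 deliver 4→3: 3={foll,b=14,log=-}
step 13 deliver 3→4: —
step 14 crash(0): 0={✗foll,b=6,log=-}
step 15 propose(1,'p'): —
step 16 deliver 1→3: —
step 17 deliver 3→1: —
step 18 deliver 1→0: —
step 19 deliver 0→1: —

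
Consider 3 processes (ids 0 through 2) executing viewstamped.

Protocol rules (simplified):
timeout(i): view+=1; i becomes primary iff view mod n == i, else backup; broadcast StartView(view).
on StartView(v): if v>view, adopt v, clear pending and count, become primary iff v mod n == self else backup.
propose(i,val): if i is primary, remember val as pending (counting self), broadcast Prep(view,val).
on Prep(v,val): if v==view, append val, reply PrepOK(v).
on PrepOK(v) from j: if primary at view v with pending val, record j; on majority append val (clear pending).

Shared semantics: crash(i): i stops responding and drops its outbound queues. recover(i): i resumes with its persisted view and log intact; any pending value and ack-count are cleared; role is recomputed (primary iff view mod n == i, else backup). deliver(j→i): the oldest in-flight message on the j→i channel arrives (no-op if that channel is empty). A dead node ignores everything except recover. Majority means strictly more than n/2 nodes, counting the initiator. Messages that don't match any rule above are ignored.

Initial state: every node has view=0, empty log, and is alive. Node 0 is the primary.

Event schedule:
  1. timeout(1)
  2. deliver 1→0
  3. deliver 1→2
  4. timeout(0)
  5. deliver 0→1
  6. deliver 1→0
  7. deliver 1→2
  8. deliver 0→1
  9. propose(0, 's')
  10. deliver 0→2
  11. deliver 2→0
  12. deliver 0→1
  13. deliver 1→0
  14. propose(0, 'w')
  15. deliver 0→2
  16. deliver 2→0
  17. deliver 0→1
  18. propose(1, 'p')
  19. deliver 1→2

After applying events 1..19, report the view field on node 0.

2

[1] timeout(1) → N1(prim v1 [-])
[2] deliver 1→0 → N0(back v1 [-])
[3] deliver 1→2 → N2(back v1 [-])
[4] timeout(0) → N0(back v2 [-])
[5] deliver 0→1 → N1(back v2 [-])
[6] deliver 1→0 → ∅
[7] deliver 1→2 → ∅
[8] deliver 0→1 → ∅
[9] propose(0,'s') → ∅
[10] deliver 0→2 → N2(prim v2 [-])
[11] deliver 2→0 → ∅
[12] deliver 0→1 → ∅
[13] deliver 1→0 → ∅
[14] propose(0,'w') → ∅
[15] deliver 0→2 → ∅
[16] deliver 2→0 → ∅
[17] deliver 0→1 → ∅
[18] propose(1,'p') → ∅
[19] deliver 1→2 → ∅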